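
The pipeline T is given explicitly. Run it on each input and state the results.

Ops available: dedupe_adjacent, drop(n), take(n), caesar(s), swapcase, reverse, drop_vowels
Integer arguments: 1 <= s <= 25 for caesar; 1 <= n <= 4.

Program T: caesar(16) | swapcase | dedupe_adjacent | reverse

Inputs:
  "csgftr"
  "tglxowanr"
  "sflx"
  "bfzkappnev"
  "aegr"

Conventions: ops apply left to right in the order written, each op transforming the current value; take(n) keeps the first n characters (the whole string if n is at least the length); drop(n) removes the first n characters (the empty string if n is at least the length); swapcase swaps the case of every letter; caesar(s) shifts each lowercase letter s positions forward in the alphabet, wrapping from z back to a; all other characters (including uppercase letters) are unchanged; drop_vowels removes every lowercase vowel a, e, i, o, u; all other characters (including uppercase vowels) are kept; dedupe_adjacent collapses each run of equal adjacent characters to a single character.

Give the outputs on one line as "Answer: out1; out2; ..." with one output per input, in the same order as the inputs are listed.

Execution, op by op:
  "csgftr" -> "siwvjh" -> "SIWVJH" -> "SIWVJH" -> "HJVWIS"
  "tglxowanr" -> "jwbnemqdh" -> "JWBNEMQDH" -> "JWBNEMQDH" -> "HDQMENBWJ"
  "sflx" -> "ivbn" -> "IVBN" -> "IVBN" -> "NBVI"
  "bfzkappnev" -> "rvpaqffdul" -> "RVPAQFFDUL" -> "RVPAQFDUL" -> "LUDFQAPVR"
  "aegr" -> "quwh" -> "QUWH" -> "QUWH" -> "HWUQ"

"HJVWIS"; "HDQMENBWJ"; "NBVI"; "LUDFQAPVR"; "HWUQ"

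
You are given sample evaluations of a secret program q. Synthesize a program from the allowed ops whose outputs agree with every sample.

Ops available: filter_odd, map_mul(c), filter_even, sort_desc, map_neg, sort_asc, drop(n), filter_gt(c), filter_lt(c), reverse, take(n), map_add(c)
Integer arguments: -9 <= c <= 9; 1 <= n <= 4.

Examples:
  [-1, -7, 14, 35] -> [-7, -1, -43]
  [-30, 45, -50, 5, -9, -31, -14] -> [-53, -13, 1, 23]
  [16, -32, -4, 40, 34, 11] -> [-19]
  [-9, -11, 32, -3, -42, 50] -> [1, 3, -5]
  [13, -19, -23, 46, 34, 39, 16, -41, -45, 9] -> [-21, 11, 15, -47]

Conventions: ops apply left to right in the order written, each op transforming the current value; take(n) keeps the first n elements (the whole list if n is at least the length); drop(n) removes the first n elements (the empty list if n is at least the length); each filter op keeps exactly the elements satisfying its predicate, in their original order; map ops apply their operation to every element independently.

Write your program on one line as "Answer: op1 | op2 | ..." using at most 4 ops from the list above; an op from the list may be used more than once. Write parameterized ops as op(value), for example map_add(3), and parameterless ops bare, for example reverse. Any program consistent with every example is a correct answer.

filter_odd | map_add(8) | map_neg | take(4)

Check, running the answer program on each example:
  [-1, -7, 14, 35] -> [-1, -7, 35] -> [7, 1, 43] -> [-7, -1, -43] -> [-7, -1, -43]
  [-30, 45, -50, 5, -9, -31, -14] -> [45, 5, -9, -31] -> [53, 13, -1, -23] -> [-53, -13, 1, 23] -> [-53, -13, 1, 23]
  [16, -32, -4, 40, 34, 11] -> [11] -> [19] -> [-19] -> [-19]
  [-9, -11, 32, -3, -42, 50] -> [-9, -11, -3] -> [-1, -3, 5] -> [1, 3, -5] -> [1, 3, -5]
  [13, -19, -23, 46, 34, 39, 16, -41, -45, 9] -> [13, -19, -23, 39, -41, -45, 9] -> [21, -11, -15, 47, -33, -37, 17] -> [-21, 11, 15, -47, 33, 37, -17] -> [-21, 11, 15, -47]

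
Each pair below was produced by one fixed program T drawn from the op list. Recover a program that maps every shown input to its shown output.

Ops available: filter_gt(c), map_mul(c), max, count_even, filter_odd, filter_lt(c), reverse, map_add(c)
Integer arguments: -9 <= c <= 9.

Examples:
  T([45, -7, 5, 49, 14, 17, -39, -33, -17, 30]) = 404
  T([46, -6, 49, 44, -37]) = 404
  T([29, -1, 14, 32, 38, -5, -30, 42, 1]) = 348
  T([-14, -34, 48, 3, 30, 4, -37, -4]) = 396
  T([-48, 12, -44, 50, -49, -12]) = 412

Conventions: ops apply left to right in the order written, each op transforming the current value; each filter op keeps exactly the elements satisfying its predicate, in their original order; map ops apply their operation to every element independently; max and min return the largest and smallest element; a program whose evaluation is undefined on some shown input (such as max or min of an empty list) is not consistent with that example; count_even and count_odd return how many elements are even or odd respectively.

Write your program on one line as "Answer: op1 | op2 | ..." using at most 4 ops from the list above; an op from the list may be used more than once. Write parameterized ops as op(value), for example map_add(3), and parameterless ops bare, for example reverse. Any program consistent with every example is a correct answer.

map_mul(8) | map_add(6) | map_add(6) | max

Check, running the answer program on each example:
  [45, -7, 5, 49, 14, 17, -39, -33, -17, 30] -> [360, -56, 40, 392, 112, 136, -312, -264, -136, 240] -> [366, -50, 46, 398, 118, 142, -306, -258, -130, 246] -> [372, -44, 52, 404, 124, 148, -300, -252, -124, 252] -> 404
  [46, -6, 49, 44, -37] -> [368, -48, 392, 352, -296] -> [374, -42, 398, 358, -290] -> [380, -36, 404, 364, -284] -> 404
  [29, -1, 14, 32, 38, -5, -30, 42, 1] -> [232, -8, 112, 256, 304, -40, -240, 336, 8] -> [238, -2, 118, 262, 310, -34, -234, 342, 14] -> [244, 4, 124, 268, 316, -28, -228, 348, 20] -> 348
  [-14, -34, 48, 3, 30, 4, -37, -4] -> [-112, -272, 384, 24, 240, 32, -296, -32] -> [-106, -266, 390, 30, 246, 38, -290, -26] -> [-100, -260, 396, 36, 252, 44, -284, -20] -> 396
  [-48, 12, -44, 50, -49, -12] -> [-384, 96, -352, 400, -392, -96] -> [-378, 102, -346, 406, -386, -90] -> [-372, 108, -340, 412, -380, -84] -> 412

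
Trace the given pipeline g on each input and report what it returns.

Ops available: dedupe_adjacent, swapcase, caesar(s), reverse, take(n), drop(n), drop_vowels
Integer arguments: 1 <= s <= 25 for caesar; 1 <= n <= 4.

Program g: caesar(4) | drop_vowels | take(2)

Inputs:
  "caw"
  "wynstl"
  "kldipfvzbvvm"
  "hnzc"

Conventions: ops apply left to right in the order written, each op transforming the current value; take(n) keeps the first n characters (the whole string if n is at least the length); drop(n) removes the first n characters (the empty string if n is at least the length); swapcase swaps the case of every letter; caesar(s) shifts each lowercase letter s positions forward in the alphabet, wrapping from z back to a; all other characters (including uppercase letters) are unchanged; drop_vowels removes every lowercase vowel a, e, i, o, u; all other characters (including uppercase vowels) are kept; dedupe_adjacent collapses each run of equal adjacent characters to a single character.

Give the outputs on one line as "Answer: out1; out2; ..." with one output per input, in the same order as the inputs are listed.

"g"; "cr"; "ph"; "lr"

Execution, op by op:
  "caw" -> "gea" -> "g" -> "g"
  "wynstl" -> "acrwxp" -> "crwxp" -> "cr"
  "kldipfvzbvvm" -> "ophmtjzdfzzq" -> "phmtjzdfzzq" -> "ph"
  "hnzc" -> "lrdg" -> "lrdg" -> "lr"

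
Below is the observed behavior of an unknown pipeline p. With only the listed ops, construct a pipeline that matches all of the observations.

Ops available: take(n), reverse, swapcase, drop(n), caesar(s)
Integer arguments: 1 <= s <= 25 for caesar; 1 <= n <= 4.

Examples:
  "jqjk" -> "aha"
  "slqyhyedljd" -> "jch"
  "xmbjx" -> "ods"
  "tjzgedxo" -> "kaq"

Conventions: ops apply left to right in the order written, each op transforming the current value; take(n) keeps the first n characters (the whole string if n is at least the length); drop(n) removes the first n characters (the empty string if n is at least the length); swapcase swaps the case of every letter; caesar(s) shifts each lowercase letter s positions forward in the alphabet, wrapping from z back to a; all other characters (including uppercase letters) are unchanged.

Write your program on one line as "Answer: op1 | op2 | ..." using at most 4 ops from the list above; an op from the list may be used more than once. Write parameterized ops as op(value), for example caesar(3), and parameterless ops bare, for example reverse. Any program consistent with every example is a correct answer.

take(3) | caesar(15) | caesar(6) | caesar(22)

Check, running the answer program on each example:
  "jqjk" -> "jqj" -> "yfy" -> "ele" -> "aha"
  "slqyhyedljd" -> "slq" -> "haf" -> "ngl" -> "jch"
  "xmbjx" -> "xmb" -> "mbq" -> "shw" -> "ods"
  "tjzgedxo" -> "tjz" -> "iyo" -> "oeu" -> "kaq"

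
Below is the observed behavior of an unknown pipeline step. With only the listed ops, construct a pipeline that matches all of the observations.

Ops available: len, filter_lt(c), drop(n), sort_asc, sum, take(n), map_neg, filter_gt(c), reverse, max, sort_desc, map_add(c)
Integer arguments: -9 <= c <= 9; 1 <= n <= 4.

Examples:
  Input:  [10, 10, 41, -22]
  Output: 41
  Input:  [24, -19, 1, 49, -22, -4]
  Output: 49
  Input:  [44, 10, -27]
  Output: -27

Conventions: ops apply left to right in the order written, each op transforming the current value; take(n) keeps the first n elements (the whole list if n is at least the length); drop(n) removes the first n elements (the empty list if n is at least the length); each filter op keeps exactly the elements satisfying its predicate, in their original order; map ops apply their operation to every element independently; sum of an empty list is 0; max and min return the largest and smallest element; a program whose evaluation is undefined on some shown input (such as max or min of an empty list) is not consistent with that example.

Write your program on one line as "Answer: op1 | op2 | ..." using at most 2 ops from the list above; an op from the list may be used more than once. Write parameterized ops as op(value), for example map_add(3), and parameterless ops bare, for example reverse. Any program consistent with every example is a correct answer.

drop(2) | max

Check, running the answer program on each example:
  [10, 10, 41, -22] -> [41, -22] -> 41
  [24, -19, 1, 49, -22, -4] -> [1, 49, -22, -4] -> 49
  [44, 10, -27] -> [-27] -> -27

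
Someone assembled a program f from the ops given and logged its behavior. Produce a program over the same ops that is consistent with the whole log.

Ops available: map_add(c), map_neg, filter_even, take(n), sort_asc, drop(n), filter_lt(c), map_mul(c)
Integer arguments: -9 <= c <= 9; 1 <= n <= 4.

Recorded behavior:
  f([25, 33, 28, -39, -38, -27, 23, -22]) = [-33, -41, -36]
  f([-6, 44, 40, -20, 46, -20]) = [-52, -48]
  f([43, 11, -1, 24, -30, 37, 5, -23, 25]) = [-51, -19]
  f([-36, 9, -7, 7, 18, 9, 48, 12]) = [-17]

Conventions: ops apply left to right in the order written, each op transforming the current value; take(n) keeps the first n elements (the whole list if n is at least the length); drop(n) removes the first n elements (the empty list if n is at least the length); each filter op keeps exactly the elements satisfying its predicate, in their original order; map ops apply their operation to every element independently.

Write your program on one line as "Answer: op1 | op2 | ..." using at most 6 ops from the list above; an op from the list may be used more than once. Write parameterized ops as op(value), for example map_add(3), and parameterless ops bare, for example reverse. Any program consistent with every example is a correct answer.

take(3) | map_neg | filter_lt(-8) | map_add(-5) | map_add(-5) | map_add(2)

Check, running the answer program on each example:
  [25, 33, 28, -39, -38, -27, 23, -22] -> [25, 33, 28] -> [-25, -33, -28] -> [-25, -33, -28] -> [-30, -38, -33] -> [-35, -43, -38] -> [-33, -41, -36]
  [-6, 44, 40, -20, 46, -20] -> [-6, 44, 40] -> [6, -44, -40] -> [-44, -40] -> [-49, -45] -> [-54, -50] -> [-52, -48]
  [43, 11, -1, 24, -30, 37, 5, -23, 25] -> [43, 11, -1] -> [-43, -11, 1] -> [-43, -11] -> [-48, -16] -> [-53, -21] -> [-51, -19]
  [-36, 9, -7, 7, 18, 9, 48, 12] -> [-36, 9, -7] -> [36, -9, 7] -> [-9] -> [-14] -> [-19] -> [-17]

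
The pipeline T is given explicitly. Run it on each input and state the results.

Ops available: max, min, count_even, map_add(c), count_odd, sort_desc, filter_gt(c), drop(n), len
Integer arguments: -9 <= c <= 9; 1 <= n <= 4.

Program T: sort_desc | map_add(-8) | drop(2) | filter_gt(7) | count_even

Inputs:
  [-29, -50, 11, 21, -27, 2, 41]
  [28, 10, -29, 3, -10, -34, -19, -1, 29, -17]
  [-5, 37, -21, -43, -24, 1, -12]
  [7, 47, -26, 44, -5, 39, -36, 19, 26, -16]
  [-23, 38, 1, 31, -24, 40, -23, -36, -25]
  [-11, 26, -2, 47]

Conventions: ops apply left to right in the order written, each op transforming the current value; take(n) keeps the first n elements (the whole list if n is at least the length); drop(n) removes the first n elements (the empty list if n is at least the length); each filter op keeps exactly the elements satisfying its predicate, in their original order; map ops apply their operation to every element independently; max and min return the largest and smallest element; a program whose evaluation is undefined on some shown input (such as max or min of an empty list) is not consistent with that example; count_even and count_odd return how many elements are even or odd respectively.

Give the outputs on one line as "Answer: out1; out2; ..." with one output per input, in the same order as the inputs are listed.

0; 0; 0; 1; 0; 0

Execution, op by op:
  [-29, -50, 11, 21, -27, 2, 41] -> [41, 21, 11, 2, -27, -29, -50] -> [33, 13, 3, -6, -35, -37, -58] -> [3, -6, -35, -37, -58] -> [] -> 0
  [28, 10, -29, 3, -10, -34, -19, -1, 29, -17] -> [29, 28, 10, 3, -1, -10, -17, -19, -29, -34] -> [21, 20, 2, -5, -9, -18, -25, -27, -37, -42] -> [2, -5, -9, -18, -25, -27, -37, -42] -> [] -> 0
  [-5, 37, -21, -43, -24, 1, -12] -> [37, 1, -5, -12, -21, -24, -43] -> [29, -7, -13, -20, -29, -32, -51] -> [-13, -20, -29, -32, -51] -> [] -> 0
  [7, 47, -26, 44, -5, 39, -36, 19, 26, -16] -> [47, 44, 39, 26, 19, 7, -5, -16, -26, -36] -> [39, 36, 31, 18, 11, -1, -13, -24, -34, -44] -> [31, 18, 11, -1, -13, -24, -34, -44] -> [31, 18, 11] -> 1
  [-23, 38, 1, 31, -24, 40, -23, -36, -25] -> [40, 38, 31, 1, -23, -23, -24, -25, -36] -> [32, 30, 23, -7, -31, -31, -32, -33, -44] -> [23, -7, -31, -31, -32, -33, -44] -> [23] -> 0
  [-11, 26, -2, 47] -> [47, 26, -2, -11] -> [39, 18, -10, -19] -> [-10, -19] -> [] -> 0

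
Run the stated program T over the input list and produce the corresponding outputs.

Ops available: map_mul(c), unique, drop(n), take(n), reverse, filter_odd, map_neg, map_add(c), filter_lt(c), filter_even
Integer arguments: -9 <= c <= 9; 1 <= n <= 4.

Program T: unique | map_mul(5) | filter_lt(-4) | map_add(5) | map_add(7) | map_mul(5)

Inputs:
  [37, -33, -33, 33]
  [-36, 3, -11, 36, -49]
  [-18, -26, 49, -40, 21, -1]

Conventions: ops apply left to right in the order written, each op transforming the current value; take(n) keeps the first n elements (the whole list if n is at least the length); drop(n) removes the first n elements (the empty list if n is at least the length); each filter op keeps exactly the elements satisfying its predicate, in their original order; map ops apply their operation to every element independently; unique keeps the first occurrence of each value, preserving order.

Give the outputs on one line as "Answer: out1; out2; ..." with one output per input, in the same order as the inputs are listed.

[-765]; [-840, -215, -1165]; [-390, -590, -940, 35]

Execution, op by op:
  [37, -33, -33, 33] -> [37, -33, 33] -> [185, -165, 165] -> [-165] -> [-160] -> [-153] -> [-765]
  [-36, 3, -11, 36, -49] -> [-36, 3, -11, 36, -49] -> [-180, 15, -55, 180, -245] -> [-180, -55, -245] -> [-175, -50, -240] -> [-168, -43, -233] -> [-840, -215, -1165]
  [-18, -26, 49, -40, 21, -1] -> [-18, -26, 49, -40, 21, -1] -> [-90, -130, 245, -200, 105, -5] -> [-90, -130, -200, -5] -> [-85, -125, -195, 0] -> [-78, -118, -188, 7] -> [-390, -590, -940, 35]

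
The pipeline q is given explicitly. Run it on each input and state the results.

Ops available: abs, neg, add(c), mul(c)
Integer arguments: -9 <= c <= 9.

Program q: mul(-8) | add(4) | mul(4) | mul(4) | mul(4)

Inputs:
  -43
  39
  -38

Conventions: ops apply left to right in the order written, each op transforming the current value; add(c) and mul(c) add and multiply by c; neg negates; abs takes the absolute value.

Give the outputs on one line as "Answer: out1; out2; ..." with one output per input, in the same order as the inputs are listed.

22272; -19712; 19712

Execution, op by op:
  -43 -> 344 -> 348 -> 1392 -> 5568 -> 22272
  39 -> -312 -> -308 -> -1232 -> -4928 -> -19712
  -38 -> 304 -> 308 -> 1232 -> 4928 -> 19712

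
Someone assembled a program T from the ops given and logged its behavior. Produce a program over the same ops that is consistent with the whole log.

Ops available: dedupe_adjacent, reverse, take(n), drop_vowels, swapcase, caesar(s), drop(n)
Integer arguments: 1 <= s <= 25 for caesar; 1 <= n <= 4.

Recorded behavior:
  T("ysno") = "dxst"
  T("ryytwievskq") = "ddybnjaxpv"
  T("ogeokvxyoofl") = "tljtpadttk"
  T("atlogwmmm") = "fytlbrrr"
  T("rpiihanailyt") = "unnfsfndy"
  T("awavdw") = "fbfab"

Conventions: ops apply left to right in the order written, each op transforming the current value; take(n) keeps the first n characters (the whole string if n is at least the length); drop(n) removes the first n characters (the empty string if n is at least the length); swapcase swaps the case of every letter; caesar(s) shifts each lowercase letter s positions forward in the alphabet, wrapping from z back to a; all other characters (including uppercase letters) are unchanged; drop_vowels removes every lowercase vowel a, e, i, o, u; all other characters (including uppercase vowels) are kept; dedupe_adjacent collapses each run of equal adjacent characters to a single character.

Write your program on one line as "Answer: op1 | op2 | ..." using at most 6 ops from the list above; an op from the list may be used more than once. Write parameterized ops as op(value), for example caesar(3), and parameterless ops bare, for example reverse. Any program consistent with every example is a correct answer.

caesar(23) | drop_vowels | caesar(18) | reverse | caesar(16) | reverse

Check, running the answer program on each example:
  "ysno" -> "vpkl" -> "vpkl" -> "nhcd" -> "dchn" -> "tsxd" -> "dxst"
  "ryytwievskq" -> "ovvqtfbsphn" -> "vvqtfbsphn" -> "nnilxtkhzf" -> "fzhktxlinn" -> "vpxajnbydd" -> "ddybnjaxpv"
  "ogeokvxyoofl" -> "ldblhsuvllci" -> "ldblhsvllc" -> "dvtdzknddu" -> "uddnkzdtvd" -> "kttdaptjlt" -> "tljtpadttk"
  "atlogwmmm" -> "xqildtjjj" -> "xqldtjjj" -> "pidvlbbb" -> "bbblvdip" -> "rrrbltyf" -> "fytlbrrr"
  "rpiihanailyt" -> "omffexkxfivq" -> "mffxkxfvq" -> "exxpcpxni" -> "inxpcpxxe" -> "ydnfsfnnu" -> "unnfsfndy"
  "awavdw" -> "xtxsat" -> "xtxst" -> "plpkl" -> "lkplp" -> "bafbf" -> "fbfab"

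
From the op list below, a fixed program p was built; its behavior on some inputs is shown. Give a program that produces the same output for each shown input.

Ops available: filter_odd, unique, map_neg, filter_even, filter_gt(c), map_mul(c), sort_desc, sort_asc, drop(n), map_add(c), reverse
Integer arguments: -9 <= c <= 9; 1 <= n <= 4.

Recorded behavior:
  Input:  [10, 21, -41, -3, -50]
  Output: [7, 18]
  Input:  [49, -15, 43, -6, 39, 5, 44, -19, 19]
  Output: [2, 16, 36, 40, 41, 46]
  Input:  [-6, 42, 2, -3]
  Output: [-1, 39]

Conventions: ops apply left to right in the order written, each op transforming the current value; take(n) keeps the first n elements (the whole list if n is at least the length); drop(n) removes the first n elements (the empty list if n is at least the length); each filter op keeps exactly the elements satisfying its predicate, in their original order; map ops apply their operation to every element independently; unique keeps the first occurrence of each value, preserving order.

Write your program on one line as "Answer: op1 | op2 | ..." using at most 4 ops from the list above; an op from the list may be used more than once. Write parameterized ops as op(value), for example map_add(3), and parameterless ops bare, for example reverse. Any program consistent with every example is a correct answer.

filter_gt(-3) | sort_desc | reverse | map_add(-3)

Check, running the answer program on each example:
  [10, 21, -41, -3, -50] -> [10, 21] -> [21, 10] -> [10, 21] -> [7, 18]
  [49, -15, 43, -6, 39, 5, 44, -19, 19] -> [49, 43, 39, 5, 44, 19] -> [49, 44, 43, 39, 19, 5] -> [5, 19, 39, 43, 44, 49] -> [2, 16, 36, 40, 41, 46]
  [-6, 42, 2, -3] -> [42, 2] -> [42, 2] -> [2, 42] -> [-1, 39]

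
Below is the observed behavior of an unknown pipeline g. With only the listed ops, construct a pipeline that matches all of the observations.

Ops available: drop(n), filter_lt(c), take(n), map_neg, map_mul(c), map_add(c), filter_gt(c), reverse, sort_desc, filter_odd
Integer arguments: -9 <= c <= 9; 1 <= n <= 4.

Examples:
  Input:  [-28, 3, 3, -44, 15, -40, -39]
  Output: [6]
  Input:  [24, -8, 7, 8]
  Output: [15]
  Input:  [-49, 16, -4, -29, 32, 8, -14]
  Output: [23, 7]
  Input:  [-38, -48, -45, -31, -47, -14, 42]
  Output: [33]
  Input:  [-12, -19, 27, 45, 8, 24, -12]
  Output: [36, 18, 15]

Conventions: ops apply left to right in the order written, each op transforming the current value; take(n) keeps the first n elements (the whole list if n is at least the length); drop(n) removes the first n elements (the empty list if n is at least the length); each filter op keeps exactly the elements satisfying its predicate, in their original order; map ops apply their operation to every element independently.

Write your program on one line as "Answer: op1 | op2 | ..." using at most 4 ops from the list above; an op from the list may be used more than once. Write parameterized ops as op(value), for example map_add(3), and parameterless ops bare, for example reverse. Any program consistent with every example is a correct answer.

filter_gt(9) | sort_desc | map_add(-9)

Check, running the answer program on each example:
  [-28, 3, 3, -44, 15, -40, -39] -> [15] -> [15] -> [6]
  [24, -8, 7, 8] -> [24] -> [24] -> [15]
  [-49, 16, -4, -29, 32, 8, -14] -> [16, 32] -> [32, 16] -> [23, 7]
  [-38, -48, -45, -31, -47, -14, 42] -> [42] -> [42] -> [33]
  [-12, -19, 27, 45, 8, 24, -12] -> [27, 45, 24] -> [45, 27, 24] -> [36, 18, 15]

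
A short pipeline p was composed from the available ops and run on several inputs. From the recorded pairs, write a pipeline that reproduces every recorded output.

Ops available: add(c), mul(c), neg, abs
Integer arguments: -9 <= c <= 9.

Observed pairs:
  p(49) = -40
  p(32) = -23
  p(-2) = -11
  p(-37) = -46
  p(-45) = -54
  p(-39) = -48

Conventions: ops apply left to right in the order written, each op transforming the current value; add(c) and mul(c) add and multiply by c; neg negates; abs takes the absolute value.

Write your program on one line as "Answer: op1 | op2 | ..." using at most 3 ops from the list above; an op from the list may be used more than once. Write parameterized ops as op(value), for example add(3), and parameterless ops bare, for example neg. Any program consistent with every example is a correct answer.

add(-9) | abs | neg

Check, running the answer program on each example:
  49 -> 40 -> 40 -> -40
  32 -> 23 -> 23 -> -23
  -2 -> -11 -> 11 -> -11
  -37 -> -46 -> 46 -> -46
  -45 -> -54 -> 54 -> -54
  -39 -> -48 -> 48 -> -48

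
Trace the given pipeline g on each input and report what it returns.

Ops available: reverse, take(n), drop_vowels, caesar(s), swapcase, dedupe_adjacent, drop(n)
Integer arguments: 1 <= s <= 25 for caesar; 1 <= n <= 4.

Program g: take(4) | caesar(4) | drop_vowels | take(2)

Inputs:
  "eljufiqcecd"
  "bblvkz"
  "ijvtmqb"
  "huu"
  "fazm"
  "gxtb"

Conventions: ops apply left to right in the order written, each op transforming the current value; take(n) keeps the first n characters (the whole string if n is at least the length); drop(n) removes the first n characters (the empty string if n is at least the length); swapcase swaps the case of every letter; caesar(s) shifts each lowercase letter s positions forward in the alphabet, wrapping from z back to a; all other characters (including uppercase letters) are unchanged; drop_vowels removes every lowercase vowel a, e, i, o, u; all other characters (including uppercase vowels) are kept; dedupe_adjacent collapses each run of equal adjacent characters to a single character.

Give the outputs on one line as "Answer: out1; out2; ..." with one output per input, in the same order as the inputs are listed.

Execution, op by op:
  "eljufiqcecd" -> "elju" -> "ipny" -> "pny" -> "pn"
  "bblvkz" -> "bblv" -> "ffpz" -> "ffpz" -> "ff"
  "ijvtmqb" -> "ijvt" -> "mnzx" -> "mnzx" -> "mn"
  "huu" -> "huu" -> "lyy" -> "lyy" -> "ly"
  "fazm" -> "fazm" -> "jedq" -> "jdq" -> "jd"
  "gxtb" -> "gxtb" -> "kbxf" -> "kbxf" -> "kb"

"pn"; "ff"; "mn"; "ly"; "jd"; "kb"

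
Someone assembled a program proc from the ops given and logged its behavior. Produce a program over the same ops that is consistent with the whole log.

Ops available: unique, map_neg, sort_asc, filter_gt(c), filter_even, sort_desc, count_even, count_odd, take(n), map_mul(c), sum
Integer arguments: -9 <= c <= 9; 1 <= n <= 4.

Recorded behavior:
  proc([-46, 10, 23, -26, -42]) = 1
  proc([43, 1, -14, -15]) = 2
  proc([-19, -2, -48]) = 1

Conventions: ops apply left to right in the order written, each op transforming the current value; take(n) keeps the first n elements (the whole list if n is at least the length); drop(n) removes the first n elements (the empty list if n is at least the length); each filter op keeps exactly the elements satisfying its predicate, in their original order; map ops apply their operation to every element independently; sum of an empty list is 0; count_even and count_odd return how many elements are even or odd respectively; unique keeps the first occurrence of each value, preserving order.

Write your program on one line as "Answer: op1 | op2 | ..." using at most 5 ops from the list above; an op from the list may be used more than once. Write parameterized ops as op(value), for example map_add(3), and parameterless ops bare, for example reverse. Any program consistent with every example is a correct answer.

sort_desc | take(2) | map_neg | map_mul(3) | count_odd

Check, running the answer program on each example:
  [-46, 10, 23, -26, -42] -> [23, 10, -26, -42, -46] -> [23, 10] -> [-23, -10] -> [-69, -30] -> 1
  [43, 1, -14, -15] -> [43, 1, -14, -15] -> [43, 1] -> [-43, -1] -> [-129, -3] -> 2
  [-19, -2, -48] -> [-2, -19, -48] -> [-2, -19] -> [2, 19] -> [6, 57] -> 1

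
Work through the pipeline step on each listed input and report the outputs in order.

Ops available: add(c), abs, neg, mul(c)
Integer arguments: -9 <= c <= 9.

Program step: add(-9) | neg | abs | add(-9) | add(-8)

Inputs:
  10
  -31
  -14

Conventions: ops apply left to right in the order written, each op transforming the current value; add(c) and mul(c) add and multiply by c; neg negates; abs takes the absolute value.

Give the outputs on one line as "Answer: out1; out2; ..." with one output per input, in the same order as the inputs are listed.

-16; 23; 6

Execution, op by op:
  10 -> 1 -> -1 -> 1 -> -8 -> -16
  -31 -> -40 -> 40 -> 40 -> 31 -> 23
  -14 -> -23 -> 23 -> 23 -> 14 -> 6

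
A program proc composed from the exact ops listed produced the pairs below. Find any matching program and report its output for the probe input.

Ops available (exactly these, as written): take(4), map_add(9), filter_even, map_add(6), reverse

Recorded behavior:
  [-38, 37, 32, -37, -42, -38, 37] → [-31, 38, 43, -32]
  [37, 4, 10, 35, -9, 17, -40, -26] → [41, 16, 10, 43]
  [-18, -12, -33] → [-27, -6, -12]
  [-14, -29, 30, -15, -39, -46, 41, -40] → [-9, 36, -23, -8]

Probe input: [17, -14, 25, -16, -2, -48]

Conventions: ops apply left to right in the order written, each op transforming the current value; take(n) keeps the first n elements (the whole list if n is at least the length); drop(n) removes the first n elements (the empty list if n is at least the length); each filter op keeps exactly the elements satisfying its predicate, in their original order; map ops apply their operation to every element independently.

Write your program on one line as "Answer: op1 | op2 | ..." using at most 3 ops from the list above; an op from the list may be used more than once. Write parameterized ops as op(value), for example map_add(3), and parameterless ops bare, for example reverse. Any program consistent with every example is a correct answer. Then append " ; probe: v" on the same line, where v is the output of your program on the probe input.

take(4) | reverse | map_add(6) ; probe: [-10, 31, -8, 23]

Check, running the answer program on each example:
  [-38, 37, 32, -37, -42, -38, 37] -> [-38, 37, 32, -37] -> [-37, 32, 37, -38] -> [-31, 38, 43, -32]
  [37, 4, 10, 35, -9, 17, -40, -26] -> [37, 4, 10, 35] -> [35, 10, 4, 37] -> [41, 16, 10, 43]
  [-18, -12, -33] -> [-18, -12, -33] -> [-33, -12, -18] -> [-27, -6, -12]
  [-14, -29, 30, -15, -39, -46, 41, -40] -> [-14, -29, 30, -15] -> [-15, 30, -29, -14] -> [-9, 36, -23, -8]
  probe: [17, -14, 25, -16, -2, -48] -> [17, -14, 25, -16] -> [-16, 25, -14, 17] -> [-10, 31, -8, 23]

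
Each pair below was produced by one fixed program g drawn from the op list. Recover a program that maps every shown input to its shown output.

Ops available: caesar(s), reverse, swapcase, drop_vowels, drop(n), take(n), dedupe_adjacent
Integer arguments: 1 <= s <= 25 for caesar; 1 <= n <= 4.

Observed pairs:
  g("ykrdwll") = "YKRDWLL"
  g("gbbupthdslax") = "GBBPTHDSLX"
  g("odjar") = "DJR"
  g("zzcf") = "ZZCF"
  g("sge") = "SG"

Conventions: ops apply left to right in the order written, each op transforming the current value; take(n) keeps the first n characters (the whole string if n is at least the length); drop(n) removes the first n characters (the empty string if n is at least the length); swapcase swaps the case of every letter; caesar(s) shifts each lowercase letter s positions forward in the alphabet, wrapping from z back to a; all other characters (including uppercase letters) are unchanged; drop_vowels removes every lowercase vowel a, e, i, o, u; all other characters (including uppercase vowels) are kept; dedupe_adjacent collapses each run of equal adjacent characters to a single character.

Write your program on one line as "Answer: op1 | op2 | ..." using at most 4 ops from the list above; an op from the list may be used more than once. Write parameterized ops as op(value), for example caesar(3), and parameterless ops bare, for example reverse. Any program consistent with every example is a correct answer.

drop_vowels | reverse | swapcase | reverse

Check, running the answer program on each example:
  "ykrdwll" -> "ykrdwll" -> "llwdrky" -> "LLWDRKY" -> "YKRDWLL"
  "gbbupthdslax" -> "gbbpthdslx" -> "xlsdhtpbbg" -> "XLSDHTPBBG" -> "GBBPTHDSLX"
  "odjar" -> "djr" -> "rjd" -> "RJD" -> "DJR"
  "zzcf" -> "zzcf" -> "fczz" -> "FCZZ" -> "ZZCF"
  "sge" -> "sg" -> "gs" -> "GS" -> "SG"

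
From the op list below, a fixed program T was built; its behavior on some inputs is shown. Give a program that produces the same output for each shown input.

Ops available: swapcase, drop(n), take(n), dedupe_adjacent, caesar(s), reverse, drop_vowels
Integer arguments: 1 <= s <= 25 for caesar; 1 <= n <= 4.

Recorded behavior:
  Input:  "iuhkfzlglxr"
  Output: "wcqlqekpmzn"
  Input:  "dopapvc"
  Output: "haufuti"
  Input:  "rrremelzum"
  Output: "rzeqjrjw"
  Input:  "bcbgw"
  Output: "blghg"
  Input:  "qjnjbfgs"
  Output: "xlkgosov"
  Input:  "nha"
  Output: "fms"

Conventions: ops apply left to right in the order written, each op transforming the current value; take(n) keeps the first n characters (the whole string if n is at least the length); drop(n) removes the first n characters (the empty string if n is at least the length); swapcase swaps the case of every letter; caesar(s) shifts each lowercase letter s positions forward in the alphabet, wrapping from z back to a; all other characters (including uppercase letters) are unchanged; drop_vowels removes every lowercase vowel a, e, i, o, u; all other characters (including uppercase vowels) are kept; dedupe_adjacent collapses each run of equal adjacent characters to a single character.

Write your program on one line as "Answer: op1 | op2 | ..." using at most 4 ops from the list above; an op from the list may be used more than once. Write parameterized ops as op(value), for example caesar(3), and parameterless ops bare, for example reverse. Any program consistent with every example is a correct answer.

dedupe_adjacent | caesar(5) | reverse

Check, running the answer program on each example:
  "iuhkfzlglxr" -> "iuhkfzlglxr" -> "nzmpkeqlqcw" -> "wcqlqekpmzn"
  "dopapvc" -> "dopapvc" -> "itufuah" -> "haufuti"
  "rrremelzum" -> "remelzum" -> "wjrjqezr" -> "rzeqjrjw"
  "bcbgw" -> "bcbgw" -> "ghglb" -> "blghg"
  "qjnjbfgs" -> "qjnjbfgs" -> "vosogklx" -> "xlkgosov"
  "nha" -> "nha" -> "smf" -> "fms"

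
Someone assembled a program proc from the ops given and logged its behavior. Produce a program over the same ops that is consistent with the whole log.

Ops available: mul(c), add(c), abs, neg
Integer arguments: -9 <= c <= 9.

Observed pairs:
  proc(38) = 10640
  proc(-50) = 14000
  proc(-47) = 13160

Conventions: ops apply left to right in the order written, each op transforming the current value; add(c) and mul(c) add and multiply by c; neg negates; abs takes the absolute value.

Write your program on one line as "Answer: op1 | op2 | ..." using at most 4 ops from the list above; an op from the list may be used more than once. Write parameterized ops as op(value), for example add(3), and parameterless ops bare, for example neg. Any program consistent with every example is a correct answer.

abs | mul(8) | mul(-7) | mul(-5)

Check, running the answer program on each example:
  38 -> 38 -> 304 -> -2128 -> 10640
  -50 -> 50 -> 400 -> -2800 -> 14000
  -47 -> 47 -> 376 -> -2632 -> 13160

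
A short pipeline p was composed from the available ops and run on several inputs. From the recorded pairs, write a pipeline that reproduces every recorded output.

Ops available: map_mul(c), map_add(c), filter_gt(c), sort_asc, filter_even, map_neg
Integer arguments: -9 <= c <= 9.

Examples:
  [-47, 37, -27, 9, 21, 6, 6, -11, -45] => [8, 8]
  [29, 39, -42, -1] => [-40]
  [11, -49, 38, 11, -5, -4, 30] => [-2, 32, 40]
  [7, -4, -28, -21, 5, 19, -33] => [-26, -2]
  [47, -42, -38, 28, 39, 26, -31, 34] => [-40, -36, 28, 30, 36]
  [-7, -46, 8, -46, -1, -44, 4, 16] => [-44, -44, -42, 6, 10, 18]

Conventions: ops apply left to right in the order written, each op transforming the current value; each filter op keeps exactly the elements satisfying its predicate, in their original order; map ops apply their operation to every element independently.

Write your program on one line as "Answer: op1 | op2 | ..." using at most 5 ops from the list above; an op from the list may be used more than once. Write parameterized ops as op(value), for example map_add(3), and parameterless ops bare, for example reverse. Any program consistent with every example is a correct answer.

map_add(-1) | sort_asc | map_add(8) | map_add(-5) | filter_even

Check, running the answer program on each example:
  [-47, 37, -27, 9, 21, 6, 6, -11, -45] -> [-48, 36, -28, 8, 20, 5, 5, -12, -46] -> [-48, -46, -28, -12, 5, 5, 8, 20, 36] -> [-40, -38, -20, -4, 13, 13, 16, 28, 44] -> [-45, -43, -25, -9, 8, 8, 11, 23, 39] -> [8, 8]
  [29, 39, -42, -1] -> [28, 38, -43, -2] -> [-43, -2, 28, 38] -> [-35, 6, 36, 46] -> [-40, 1, 31, 41] -> [-40]
  [11, -49, 38, 11, -5, -4, 30] -> [10, -50, 37, 10, -6, -5, 29] -> [-50, -6, -5, 10, 10, 29, 37] -> [-42, 2, 3, 18, 18, 37, 45] -> [-47, -3, -2, 13, 13, 32, 40] -> [-2, 32, 40]
  [7, -4, -28, -21, 5, 19, -33] -> [6, -5, -29, -22, 4, 18, -34] -> [-34, -29, -22, -5, 4, 6, 18] -> [-26, -21, -14, 3, 12, 14, 26] -> [-31, -26, -19, -2, 7, 9, 21] -> [-26, -2]
  [47, -42, -38, 28, 39, 26, -31, 34] -> [46, -43, -39, 27, 38, 25, -32, 33] -> [-43, -39, -32, 25, 27, 33, 38, 46] -> [-35, -31, -24, 33, 35, 41, 46, 54] -> [-40, -36, -29, 28, 30, 36, 41, 49] -> [-40, -36, 28, 30, 36]
  [-7, -46, 8, -46, -1, -44, 4, 16] -> [-8, -47, 7, -47, -2, -45, 3, 15] -> [-47, -47, -45, -8, -2, 3, 7, 15] -> [-39, -39, -37, 0, 6, 11, 15, 23] -> [-44, -44, -42, -5, 1, 6, 10, 18] -> [-44, -44, -42, 6, 10, 18]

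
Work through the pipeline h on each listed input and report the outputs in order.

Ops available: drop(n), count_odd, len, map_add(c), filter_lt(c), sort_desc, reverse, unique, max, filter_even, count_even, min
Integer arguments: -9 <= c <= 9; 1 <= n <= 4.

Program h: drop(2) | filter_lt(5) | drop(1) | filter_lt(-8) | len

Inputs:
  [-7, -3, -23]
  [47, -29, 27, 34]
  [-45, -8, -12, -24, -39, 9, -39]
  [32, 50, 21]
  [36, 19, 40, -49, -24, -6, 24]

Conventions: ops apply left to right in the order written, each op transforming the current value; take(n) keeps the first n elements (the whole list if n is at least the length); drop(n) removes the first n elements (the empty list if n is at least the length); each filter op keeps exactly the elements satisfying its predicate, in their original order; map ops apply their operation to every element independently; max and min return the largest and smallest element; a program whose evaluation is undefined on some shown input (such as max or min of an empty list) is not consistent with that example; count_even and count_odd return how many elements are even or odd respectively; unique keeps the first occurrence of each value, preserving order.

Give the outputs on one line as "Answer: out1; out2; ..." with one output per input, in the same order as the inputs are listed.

0; 0; 3; 0; 1

Execution, op by op:
  [-7, -3, -23] -> [-23] -> [-23] -> [] -> [] -> 0
  [47, -29, 27, 34] -> [27, 34] -> [] -> [] -> [] -> 0
  [-45, -8, -12, -24, -39, 9, -39] -> [-12, -24, -39, 9, -39] -> [-12, -24, -39, -39] -> [-24, -39, -39] -> [-24, -39, -39] -> 3
  [32, 50, 21] -> [21] -> [] -> [] -> [] -> 0
  [36, 19, 40, -49, -24, -6, 24] -> [40, -49, -24, -6, 24] -> [-49, -24, -6] -> [-24, -6] -> [-24] -> 1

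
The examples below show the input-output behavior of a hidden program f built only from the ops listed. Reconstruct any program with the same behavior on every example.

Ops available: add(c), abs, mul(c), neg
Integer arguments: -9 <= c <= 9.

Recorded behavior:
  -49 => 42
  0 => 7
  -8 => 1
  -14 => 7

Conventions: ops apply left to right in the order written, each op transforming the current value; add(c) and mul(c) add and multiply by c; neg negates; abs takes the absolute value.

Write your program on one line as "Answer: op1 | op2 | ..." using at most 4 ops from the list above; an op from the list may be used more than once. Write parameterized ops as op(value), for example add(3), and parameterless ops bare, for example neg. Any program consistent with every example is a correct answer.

add(7) | mul(-1) | abs

Check, running the answer program on each example:
  -49 -> -42 -> 42 -> 42
  0 -> 7 -> -7 -> 7
  -8 -> -1 -> 1 -> 1
  -14 -> -7 -> 7 -> 7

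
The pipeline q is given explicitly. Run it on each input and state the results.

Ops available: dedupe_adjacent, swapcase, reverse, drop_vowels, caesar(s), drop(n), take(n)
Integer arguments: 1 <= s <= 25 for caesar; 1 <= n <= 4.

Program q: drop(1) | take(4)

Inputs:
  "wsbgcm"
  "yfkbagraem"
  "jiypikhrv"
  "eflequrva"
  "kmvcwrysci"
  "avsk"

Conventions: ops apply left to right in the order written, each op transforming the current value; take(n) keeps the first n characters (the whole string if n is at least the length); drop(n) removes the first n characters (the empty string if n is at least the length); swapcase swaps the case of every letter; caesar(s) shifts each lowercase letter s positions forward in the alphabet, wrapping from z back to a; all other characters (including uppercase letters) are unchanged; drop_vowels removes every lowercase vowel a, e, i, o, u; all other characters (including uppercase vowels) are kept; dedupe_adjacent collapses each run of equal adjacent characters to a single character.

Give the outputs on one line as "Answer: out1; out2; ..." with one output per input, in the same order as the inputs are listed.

"sbgc"; "fkba"; "iypi"; "fleq"; "mvcw"; "vsk"

Execution, op by op:
  "wsbgcm" -> "sbgcm" -> "sbgc"
  "yfkbagraem" -> "fkbagraem" -> "fkba"
  "jiypikhrv" -> "iypikhrv" -> "iypi"
  "eflequrva" -> "flequrva" -> "fleq"
  "kmvcwrysci" -> "mvcwrysci" -> "mvcw"
  "avsk" -> "vsk" -> "vsk"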